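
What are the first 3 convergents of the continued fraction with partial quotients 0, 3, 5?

Using the convergent recurrence p_i = a_i*p_{i-1} + p_{i-2}, q_i = a_i*q_{i-1} + q_{i-2} with p_{-2}=0, p_{-1}=1, q_{-2}=1, q_{-1}=0:
  i=0: a_0=0, p_0 = 0*1 + 0 = 0, q_0 = 0*0 + 1 = 1.
  i=1: a_1=3, p_1 = 3*0 + 1 = 1, q_1 = 3*1 + 0 = 3.
  i=2: a_2=5, p_2 = 5*1 + 0 = 5, q_2 = 5*3 + 1 = 16.

0/1, 1/3, 5/16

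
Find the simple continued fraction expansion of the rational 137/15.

[9; 7, 2]

Run the Euclidean algorithm on 137 and 15; the successive quotients are the partial quotients a_0, a_1, ... (each step inverts the fractional part left over by the previous one):
  137 = 9*15 + 2, so a_0 = 9.
  15 = 7*2 + 1, so a_1 = 7.
  2 = 2*1 + 0, so a_2 = 2.
The remainder reaches 0 after 3 divisions, so the expansion has 3 partial quotients, read off in order.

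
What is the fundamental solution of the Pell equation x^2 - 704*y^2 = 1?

(x, y) = (79201, 2985)

First expand sqrt(704) as a continued fraction. With x_i = (sqrt(704) + m_i)/d_i and (m_0, d_0) = (0, 1): a_0 = floor(sqrt(704)) = 26, since 26^2 = 676 <= 704 < 729 = 27^2.
Iterate m_{i+1} = d_i*a_i - m_i, d_{i+1} = (704 - m_{i+1}^2)/d_i, a_{i+1} = floor((a_0 + m_{i+1})/d_{i+1}):
  m_1 = 1*26 - 0 = 26, d_1 = (704 - 26^2)/1 = 28/1 = 28, a_1 = floor((26 + 26)/28) = 1.
  m_2 = 28*1 - 26 = 2, d_2 = (704 - 2^2)/28 = 700/28 = 25, a_2 = floor((26 + 2)/25) = 1.
  m_3 = 25*1 - 2 = 23, d_3 = (704 - 23^2)/25 = 175/25 = 7, a_3 = floor((26 + 23)/7) = 7.
  m_4 = 7*7 - 23 = 26, d_4 = (704 - 26^2)/7 = 28/7 = 4, a_4 = floor((26 + 26)/4) = 13.
  m_5 = 4*13 - 26 = 26, d_5 = (704 - 26^2)/4 = 28/4 = 7, a_5 = floor((26 + 26)/7) = 7.
  m_6 = 7*7 - 26 = 23, d_6 = (704 - 23^2)/7 = 175/7 = 25, a_6 = floor((26 + 23)/25) = 1.
  m_7 = 25*1 - 23 = 2, d_7 = (704 - 2^2)/25 = 700/25 = 28, a_7 = floor((26 + 2)/28) = 1.
  m_8 = 28*1 - 2 = 26, d_8 = (704 - 26^2)/28 = 28/28 = 1, a_8 = floor((26 + 26)/1) = 52.
  m_9 = 1*52 - 26 = 26, d_9 = (704 - 26^2)/1 = 28/1 = 28: (m_9, d_9) = (m_1, d_1) = (26, 28), so from here the quotients repeat a_1, ..., a_8; the period length is 8.
So sqrt(704) = [26; (1, 1, 7, 13, 7, 1, 1, 52)] with period length k = 8.
k is even, so the fundamental solution of x^2 - 704y^2 = 1 is (p_{k-1}, q_{k-1}) = (p_7, q_7); compute convergents through index 7.
Convergents (p_i = a_i*p_{i-1} + p_{i-2}, q_i = a_i*q_{i-1} + q_{i-2} with p_{-2}=0, p_{-1}=1, q_{-2}=1, q_{-1}=0):
  i=0: a_0=26, p_0 = 26*1 + 0 = 26, q_0 = 26*0 + 1 = 1.
  i=1: a_1=1, p_1 = 1*26 + 1 = 27, q_1 = 1*1 + 0 = 1.
  i=2: a_2=1, p_2 = 1*27 + 26 = 53, q_2 = 1*1 + 1 = 2.
  i=3: a_3=7, p_3 = 7*53 + 27 = 398, q_3 = 7*2 + 1 = 15.
  i=4: a_4=13, p_4 = 13*398 + 53 = 5227, q_4 = 13*15 + 2 = 197.
  i=5: a_5=7, p_5 = 7*5227 + 398 = 36987, q_5 = 7*197 + 15 = 1394.
  i=6: a_6=1, p_6 = 1*36987 + 5227 = 42214, q_6 = 1*1394 + 197 = 1591.
  i=7: a_7=1, p_7 = 1*42214 + 36987 = 79201, q_7 = 1*1591 + 1394 = 2985.
Check: 79201^2 - 704*2985^2 = 6272798401 - 6272798400 = 1, so (x, y) = (79201, 2985) solves the equation, and by the theorem it is the least positive solution.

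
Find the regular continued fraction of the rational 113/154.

[0; 1, 2, 1, 3, 10]

Run the Euclidean algorithm on 113 and 154; the successive quotients are the partial quotients a_0, a_1, ... (each step inverts the fractional part left over by the previous one):
  113 = 0*154 + 113, so a_0 = 0.
  154 = 1*113 + 41, so a_1 = 1.
  113 = 2*41 + 31, so a_2 = 2.
  41 = 1*31 + 10, so a_3 = 1.
  31 = 3*10 + 1, so a_4 = 3.
  10 = 10*1 + 0, so a_5 = 10.
The remainder reaches 0 after 6 divisions, so the expansion has 6 partial quotients, read off in order.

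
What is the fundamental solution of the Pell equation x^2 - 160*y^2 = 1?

First expand sqrt(160) as a continued fraction. With x_i = (sqrt(160) + m_i)/d_i and (m_0, d_0) = (0, 1): a_0 = floor(sqrt(160)) = 12, since 12^2 = 144 <= 160 < 169 = 13^2.
Iterate m_{i+1} = d_i*a_i - m_i, d_{i+1} = (160 - m_{i+1}^2)/d_i, a_{i+1} = floor((a_0 + m_{i+1})/d_{i+1}):
  m_1 = 1*12 - 0 = 12, d_1 = (160 - 12^2)/1 = 16/1 = 16, a_1 = floor((12 + 12)/16) = 1.
  m_2 = 16*1 - 12 = 4, d_2 = (160 - 4^2)/16 = 144/16 = 9, a_2 = floor((12 + 4)/9) = 1.
  m_3 = 9*1 - 4 = 5, d_3 = (160 - 5^2)/9 = 135/9 = 15, a_3 = floor((12 + 5)/15) = 1.
  m_4 = 15*1 - 5 = 10, d_4 = (160 - 10^2)/15 = 60/15 = 4, a_4 = floor((12 + 10)/4) = 5.
  m_5 = 4*5 - 10 = 10, d_5 = (160 - 10^2)/4 = 60/4 = 15, a_5 = floor((12 + 10)/15) = 1.
  m_6 = 15*1 - 10 = 5, d_6 = (160 - 5^2)/15 = 135/15 = 9, a_6 = floor((12 + 5)/9) = 1.
  m_7 = 9*1 - 5 = 4, d_7 = (160 - 4^2)/9 = 144/9 = 16, a_7 = floor((12 + 4)/16) = 1.
  m_8 = 16*1 - 4 = 12, d_8 = (160 - 12^2)/16 = 16/16 = 1, a_8 = floor((12 + 12)/1) = 24.
  m_9 = 1*24 - 12 = 12, d_9 = (160 - 12^2)/1 = 16/1 = 16: (m_9, d_9) = (m_1, d_1) = (12, 16), so from here the quotients repeat a_1, ..., a_8; the period length is 8.
So sqrt(160) = [12; (1, 1, 1, 5, 1, 1, 1, 24)] with period length k = 8.
k is even, so the fundamental solution of x^2 - 160y^2 = 1 is (p_{k-1}, q_{k-1}) = (p_7, q_7); compute convergents through index 7.
Convergents (p_i = a_i*p_{i-1} + p_{i-2}, q_i = a_i*q_{i-1} + q_{i-2} with p_{-2}=0, p_{-1}=1, q_{-2}=1, q_{-1}=0):
  i=0: a_0=12, p_0 = 12*1 + 0 = 12, q_0 = 12*0 + 1 = 1.
  i=1: a_1=1, p_1 = 1*12 + 1 = 13, q_1 = 1*1 + 0 = 1.
  i=2: a_2=1, p_2 = 1*13 + 12 = 25, q_2 = 1*1 + 1 = 2.
  i=3: a_3=1, p_3 = 1*25 + 13 = 38, q_3 = 1*2 + 1 = 3.
  i=4: a_4=5, p_4 = 5*38 + 25 = 215, q_4 = 5*3 + 2 = 17.
  i=5: a_5=1, p_5 = 1*215 + 38 = 253, q_5 = 1*17 + 3 = 20.
  i=6: a_6=1, p_6 = 1*253 + 215 = 468, q_6 = 1*20 + 17 = 37.
  i=7: a_7=1, p_7 = 1*468 + 253 = 721, q_7 = 1*37 + 20 = 57.
Check: 721^2 - 160*57^2 = 519841 - 519840 = 1, so (x, y) = (721, 57) solves the equation, and by the theorem it is the least positive solution.

(x, y) = (721, 57)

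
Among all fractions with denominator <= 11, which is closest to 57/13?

Expand x = 57/13 as a continued fraction with the Euclidean algorithm:
  57 = 4*13 + 5, so a_0 = 4.
  13 = 2*5 + 3, so a_1 = 2.
  5 = 1*3 + 2, so a_2 = 1.
  3 = 1*2 + 1, so a_3 = 1.
  2 = 2*1 + 0, so a_4 = 2.
so x = [4; 2, 1, 1, 2].
Convergents (p_i = a_i*p_{i-1} + p_{i-2}, q_i = a_i*q_{i-1} + q_{i-2} with p_{-2}=0, p_{-1}=1, q_{-2}=1, q_{-1}=0), until the denominator exceeds 11:
  i=0: a_0=4, p_0 = 4*1 + 0 = 4, q_0 = 4*0 + 1 = 1.
  i=1: a_1=2, p_1 = 2*4 + 1 = 9, q_1 = 2*1 + 0 = 2.
  i=2: a_2=1, p_2 = 1*9 + 4 = 13, q_2 = 1*2 + 1 = 3.
  i=3: a_3=1, p_3 = 1*13 + 9 = 22, q_3 = 1*3 + 2 = 5.
  i=4: a_4=2, p_4 = 2*22 + 13 = 57, q_4 = 2*5 + 3 = 13.
q_4 = 13 > 11, so the last convergent with denominator <= 11 is p_3/q_3 = 22/5.
The closest fraction with denominator <= 11 is either p_3/q_3 or the intermediate fraction (k*p_3 + p_2)/(k*q_3 + q_2) with the largest k >= 1 whose denominator stays <= 11; these approach x as k grows, and every other convergent or intermediate fraction in range is farther away.
Largest k: floor((11 - q_2)/q_3) = floor((11 - 3)/5) = 1.
That gives (1*22 + 13)/(1*5 + 3) = 35/8.
Compare the errors: |x - 22/5| = |57*5 - 22*13|/(13*5) = 1/65, and |x - 35/8| = |57*8 - 35*13|/(13*8) = 1/104.
Cross-multiplying, 1*65 = 65 < 104 = 1*104, so 1/104 is smaller: the intermediate fraction 35/8 is closer to x than 22/5.

35/8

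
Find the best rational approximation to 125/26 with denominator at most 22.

101/21

Expand x = 125/26 as a continued fraction with the Euclidean algorithm:
  125 = 4*26 + 21, so a_0 = 4.
  26 = 1*21 + 5, so a_1 = 1.
  21 = 4*5 + 1, so a_2 = 4.
  5 = 5*1 + 0, so a_3 = 5.
so x = [4; 1, 4, 5].
Convergents (p_i = a_i*p_{i-1} + p_{i-2}, q_i = a_i*q_{i-1} + q_{i-2} with p_{-2}=0, p_{-1}=1, q_{-2}=1, q_{-1}=0), until the denominator exceeds 22:
  i=0: a_0=4, p_0 = 4*1 + 0 = 4, q_0 = 4*0 + 1 = 1.
  i=1: a_1=1, p_1 = 1*4 + 1 = 5, q_1 = 1*1 + 0 = 1.
  i=2: a_2=4, p_2 = 4*5 + 4 = 24, q_2 = 4*1 + 1 = 5.
  i=3: a_3=5, p_3 = 5*24 + 5 = 125, q_3 = 5*5 + 1 = 26.
q_3 = 26 > 22, so the last convergent with denominator <= 22 is p_2/q_2 = 24/5.
The closest fraction with denominator <= 22 is either p_2/q_2 or the intermediate fraction (k*p_2 + p_1)/(k*q_2 + q_1) with the largest k >= 1 whose denominator stays <= 22; these approach x as k grows, and every other convergent or intermediate fraction in range is farther away.
Largest k: floor((22 - q_1)/q_2) = floor((22 - 1)/5) = 4.
That gives (4*24 + 5)/(4*5 + 1) = 101/21.
Compare the errors: |x - 24/5| = |125*5 - 24*26|/(26*5) = 1/130, and |x - 101/21| = |125*21 - 101*26|/(26*21) = 1/546.
Cross-multiplying, 1*130 = 130 < 546 = 1*546, so 1/546 is smaller: the intermediate fraction 101/21 is closer to x than 24/5.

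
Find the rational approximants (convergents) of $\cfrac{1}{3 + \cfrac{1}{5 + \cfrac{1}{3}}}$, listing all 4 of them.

Using the convergent recurrence p_i = a_i*p_{i-1} + p_{i-2}, q_i = a_i*q_{i-1} + q_{i-2} with p_{-2}=0, p_{-1}=1, q_{-2}=1, q_{-1}=0:
  i=0: a_0=0, p_0 = 0*1 + 0 = 0, q_0 = 0*0 + 1 = 1.
  i=1: a_1=3, p_1 = 3*0 + 1 = 1, q_1 = 3*1 + 0 = 3.
  i=2: a_2=5, p_2 = 5*1 + 0 = 5, q_2 = 5*3 + 1 = 16.
  i=3: a_3=3, p_3 = 3*5 + 1 = 16, q_3 = 3*16 + 3 = 51.

0/1, 1/3, 5/16, 16/51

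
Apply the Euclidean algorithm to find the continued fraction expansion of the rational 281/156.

Run the Euclidean algorithm on 281 and 156; the successive quotients are the partial quotients a_0, a_1, ... (each step inverts the fractional part left over by the previous one):
  281 = 1*156 + 125, so a_0 = 1.
  156 = 1*125 + 31, so a_1 = 1.
  125 = 4*31 + 1, so a_2 = 4.
  31 = 31*1 + 0, so a_3 = 31.
The remainder reaches 0 after 4 divisions, so the expansion has 4 partial quotients, read off in order.

[1; 1, 4, 31]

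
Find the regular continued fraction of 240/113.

[2; 8, 14]

Run the Euclidean algorithm on 240 and 113; the successive quotients are the partial quotients a_0, a_1, ... (each step inverts the fractional part left over by the previous one):
  240 = 2*113 + 14, so a_0 = 2.
  113 = 8*14 + 1, so a_1 = 8.
  14 = 14*1 + 0, so a_2 = 14.
The remainder reaches 0 after 3 divisions, so the expansion has 3 partial quotients, read off in order.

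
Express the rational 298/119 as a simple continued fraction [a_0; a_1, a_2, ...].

Run the Euclidean algorithm on 298 and 119; the successive quotients are the partial quotients a_0, a_1, ... (each step inverts the fractional part left over by the previous one):
  298 = 2*119 + 60, so a_0 = 2.
  119 = 1*60 + 59, so a_1 = 1.
  60 = 1*59 + 1, so a_2 = 1.
  59 = 59*1 + 0, so a_3 = 59.
The remainder reaches 0 after 4 divisions, so the expansion has 4 partial quotients, read off in order.

[2; 1, 1, 59]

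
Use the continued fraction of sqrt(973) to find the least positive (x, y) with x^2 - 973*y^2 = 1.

First expand sqrt(973) as a continued fraction. With x_i = (sqrt(973) + m_i)/d_i and (m_0, d_0) = (0, 1): a_0 = floor(sqrt(973)) = 31, since 31^2 = 961 <= 973 < 1024 = 32^2.
Iterate m_{i+1} = d_i*a_i - m_i, d_{i+1} = (973 - m_{i+1}^2)/d_i, a_{i+1} = floor((a_0 + m_{i+1})/d_{i+1}):
  m_1 = 1*31 - 0 = 31, d_1 = (973 - 31^2)/1 = 12/1 = 12, a_1 = floor((31 + 31)/12) = 5.
  m_2 = 12*5 - 31 = 29, d_2 = (973 - 29^2)/12 = 132/12 = 11, a_2 = floor((31 + 29)/11) = 5.
  m_3 = 11*5 - 29 = 26, d_3 = (973 - 26^2)/11 = 297/11 = 27, a_3 = floor((31 + 26)/27) = 2.
  m_4 = 27*2 - 26 = 28, d_4 = (973 - 28^2)/27 = 189/27 = 7, a_4 = floor((31 + 28)/7) = 8.
  m_5 = 7*8 - 28 = 28, d_5 = (973 - 28^2)/7 = 189/7 = 27, a_5 = floor((31 + 28)/27) = 2.
  m_6 = 27*2 - 28 = 26, d_6 = (973 - 26^2)/27 = 297/27 = 11, a_6 = floor((31 + 26)/11) = 5.
  m_7 = 11*5 - 26 = 29, d_7 = (973 - 29^2)/11 = 132/11 = 12, a_7 = floor((31 + 29)/12) = 5.
  m_8 = 12*5 - 29 = 31, d_8 = (973 - 31^2)/12 = 12/12 = 1, a_8 = floor((31 + 31)/1) = 62.
  m_9 = 1*62 - 31 = 31, d_9 = (973 - 31^2)/1 = 12/1 = 12: (m_9, d_9) = (m_1, d_1) = (31, 12), so from here the quotients repeat a_1, ..., a_8; the period length is 8.
So sqrt(973) = [31; (5, 5, 2, 8, 2, 5, 5, 62)] with period length k = 8.
k is even, so the fundamental solution of x^2 - 973y^2 = 1 is (p_{k-1}, q_{k-1}) = (p_7, q_7); compute convergents through index 7.
Convergents (p_i = a_i*p_{i-1} + p_{i-2}, q_i = a_i*q_{i-1} + q_{i-2} with p_{-2}=0, p_{-1}=1, q_{-2}=1, q_{-1}=0):
  i=0: a_0=31, p_0 = 31*1 + 0 = 31, q_0 = 31*0 + 1 = 1.
  i=1: a_1=5, p_1 = 5*31 + 1 = 156, q_1 = 5*1 + 0 = 5.
  i=2: a_2=5, p_2 = 5*156 + 31 = 811, q_2 = 5*5 + 1 = 26.
  i=3: a_3=2, p_3 = 2*811 + 156 = 1778, q_3 = 2*26 + 5 = 57.
  i=4: a_4=8, p_4 = 8*1778 + 811 = 15035, q_4 = 8*57 + 26 = 482.
  i=5: a_5=2, p_5 = 2*15035 + 1778 = 31848, q_5 = 2*482 + 57 = 1021.
  i=6: a_6=5, p_6 = 5*31848 + 15035 = 174275, q_6 = 5*1021 + 482 = 5587.
  i=7: a_7=5, p_7 = 5*174275 + 31848 = 903223, q_7 = 5*5587 + 1021 = 28956.
Check: 903223^2 - 973*28956^2 = 815811787729 - 815811787728 = 1, so (x, y) = (903223, 28956) solves the equation, and by the theorem it is the least positive solution.

(x, y) = (903223, 28956)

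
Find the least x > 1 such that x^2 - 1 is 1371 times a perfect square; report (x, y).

(x, y) = (1370, 37)

First expand sqrt(1371) as a continued fraction. With x_i = (sqrt(1371) + m_i)/d_i and (m_0, d_0) = (0, 1): a_0 = floor(sqrt(1371)) = 37, since 37^2 = 1369 <= 1371 < 1444 = 38^2.
Iterate m_{i+1} = d_i*a_i - m_i, d_{i+1} = (1371 - m_{i+1}^2)/d_i, a_{i+1} = floor((a_0 + m_{i+1})/d_{i+1}):
  m_1 = 1*37 - 0 = 37, d_1 = (1371 - 37^2)/1 = 2/1 = 2, a_1 = floor((37 + 37)/2) = 37.
  m_2 = 2*37 - 37 = 37, d_2 = (1371 - 37^2)/2 = 2/2 = 1, a_2 = floor((37 + 37)/1) = 74.
  m_3 = 1*74 - 37 = 37, d_3 = (1371 - 37^2)/1 = 2/1 = 2: (m_3, d_3) = (m_1, d_1) = (37, 2), so from here the quotients repeat a_1, a_2; the period length is 2.
So sqrt(1371) = [37; (37, 74)] with period length k = 2.
k is even, so the fundamental solution of x^2 - 1371y^2 = 1 is (p_{k-1}, q_{k-1}) = (p_1, q_1); compute convergents through index 1.
Convergents (p_i = a_i*p_{i-1} + p_{i-2}, q_i = a_i*q_{i-1} + q_{i-2} with p_{-2}=0, p_{-1}=1, q_{-2}=1, q_{-1}=0):
  i=0: a_0=37, p_0 = 37*1 + 0 = 37, q_0 = 37*0 + 1 = 1.
  i=1: a_1=37, p_1 = 37*37 + 1 = 1370, q_1 = 37*1 + 0 = 37.
Check: 1370^2 - 1371*37^2 = 1876900 - 1876899 = 1, so (x, y) = (1370, 37) solves the equation, and by the theorem it is the least positive solution.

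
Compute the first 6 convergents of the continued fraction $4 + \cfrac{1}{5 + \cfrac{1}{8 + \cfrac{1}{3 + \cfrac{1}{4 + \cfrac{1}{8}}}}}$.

4/1, 21/5, 172/41, 537/128, 2320/553, 19097/4552

Using the convergent recurrence p_i = a_i*p_{i-1} + p_{i-2}, q_i = a_i*q_{i-1} + q_{i-2} with p_{-2}=0, p_{-1}=1, q_{-2}=1, q_{-1}=0:
  i=0: a_0=4, p_0 = 4*1 + 0 = 4, q_0 = 4*0 + 1 = 1.
  i=1: a_1=5, p_1 = 5*4 + 1 = 21, q_1 = 5*1 + 0 = 5.
  i=2: a_2=8, p_2 = 8*21 + 4 = 172, q_2 = 8*5 + 1 = 41.
  i=3: a_3=3, p_3 = 3*172 + 21 = 537, q_3 = 3*41 + 5 = 128.
  i=4: a_4=4, p_4 = 4*537 + 172 = 2320, q_4 = 4*128 + 41 = 553.
  i=5: a_5=8, p_5 = 8*2320 + 537 = 19097, q_5 = 8*553 + 128 = 4552.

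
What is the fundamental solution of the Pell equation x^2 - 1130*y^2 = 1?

First expand sqrt(1130) as a continued fraction. With x_i = (sqrt(1130) + m_i)/d_i and (m_0, d_0) = (0, 1): a_0 = floor(sqrt(1130)) = 33, since 33^2 = 1089 <= 1130 < 1156 = 34^2.
Iterate m_{i+1} = d_i*a_i - m_i, d_{i+1} = (1130 - m_{i+1}^2)/d_i, a_{i+1} = floor((a_0 + m_{i+1})/d_{i+1}):
  m_1 = 1*33 - 0 = 33, d_1 = (1130 - 33^2)/1 = 41/1 = 41, a_1 = floor((33 + 33)/41) = 1.
  m_2 = 41*1 - 33 = 8, d_2 = (1130 - 8^2)/41 = 1066/41 = 26, a_2 = floor((33 + 8)/26) = 1.
  m_3 = 26*1 - 8 = 18, d_3 = (1130 - 18^2)/26 = 806/26 = 31, a_3 = floor((33 + 18)/31) = 1.
  m_4 = 31*1 - 18 = 13, d_4 = (1130 - 13^2)/31 = 961/31 = 31, a_4 = floor((33 + 13)/31) = 1.
  m_5 = 31*1 - 13 = 18, d_5 = (1130 - 18^2)/31 = 806/31 = 26, a_5 = floor((33 + 18)/26) = 1.
  m_6 = 26*1 - 18 = 8, d_6 = (1130 - 8^2)/26 = 1066/26 = 41, a_6 = floor((33 + 8)/41) = 1.
  m_7 = 41*1 - 8 = 33, d_7 = (1130 - 33^2)/41 = 41/41 = 1, a_7 = floor((33 + 33)/1) = 66.
  m_8 = 1*66 - 33 = 33, d_8 = (1130 - 33^2)/1 = 41/1 = 41: (m_8, d_8) = (m_1, d_1) = (33, 41), so from here the quotients repeat a_1, ..., a_7; the period length is 7.
So sqrt(1130) = [33; (1, 1, 1, 1, 1, 1, 66)] with period length k = 7.
k is odd, so (p_{k-1}, q_{k-1}) only solves x^2 - 1130y^2 = -1 and the fundamental solution of x^2 - 1130y^2 = 1 is (p_{2k-1}, q_{2k-1}) = (p_13, q_13); compute convergents through index 13, running through the period twice.
Convergents (p_i = a_i*p_{i-1} + p_{i-2}, q_i = a_i*q_{i-1} + q_{i-2} with p_{-2}=0, p_{-1}=1, q_{-2}=1, q_{-1}=0):
  i=0: a_0=33, p_0 = 33*1 + 0 = 33, q_0 = 33*0 + 1 = 1.
  i=1: a_1=1, p_1 = 1*33 + 1 = 34, q_1 = 1*1 + 0 = 1.
  i=2: a_2=1, p_2 = 1*34 + 33 = 67, q_2 = 1*1 + 1 = 2.
  i=3: a_3=1, p_3 = 1*67 + 34 = 101, q_3 = 1*2 + 1 = 3.
  i=4: a_4=1, p_4 = 1*101 + 67 = 168, q_4 = 1*3 + 2 = 5.
  i=5: a_5=1, p_5 = 1*168 + 101 = 269, q_5 = 1*5 + 3 = 8.
  i=6: a_6=1, p_6 = 1*269 + 168 = 437, q_6 = 1*8 + 5 = 13.
  i=7: a_7=66, p_7 = 66*437 + 269 = 29111, q_7 = 66*13 + 8 = 866.
  i=8: a_8=1, p_8 = 1*29111 + 437 = 29548, q_8 = 1*866 + 13 = 879.
  i=9: a_9=1, p_9 = 1*29548 + 29111 = 58659, q_9 = 1*879 + 866 = 1745.
  i=10: a_10=1, p_10 = 1*58659 + 29548 = 88207, q_10 = 1*1745 + 879 = 2624.
  i=11: a_11=1, p_11 = 1*88207 + 58659 = 146866, q_11 = 1*2624 + 1745 = 4369.
  i=12: a_12=1, p_12 = 1*146866 + 88207 = 235073, q_12 = 1*4369 + 2624 = 6993.
  i=13: a_13=1, p_13 = 1*235073 + 146866 = 381939, q_13 = 1*6993 + 4369 = 11362.
Indeed p_6^2 - 1130*q_6^2 = 190969 - 190970 = -1, not +1.
Check: 381939^2 - 1130*11362^2 = 145877399721 - 145877399720 = 1, so (x, y) = (381939, 11362) solves the equation, and by the theorem it is the least positive solution.

(x, y) = (381939, 11362)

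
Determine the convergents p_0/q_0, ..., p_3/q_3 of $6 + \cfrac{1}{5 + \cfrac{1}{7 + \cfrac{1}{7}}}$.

6/1, 31/5, 223/36, 1592/257

Using the convergent recurrence p_i = a_i*p_{i-1} + p_{i-2}, q_i = a_i*q_{i-1} + q_{i-2} with p_{-2}=0, p_{-1}=1, q_{-2}=1, q_{-1}=0:
  i=0: a_0=6, p_0 = 6*1 + 0 = 6, q_0 = 6*0 + 1 = 1.
  i=1: a_1=5, p_1 = 5*6 + 1 = 31, q_1 = 5*1 + 0 = 5.
  i=2: a_2=7, p_2 = 7*31 + 6 = 223, q_2 = 7*5 + 1 = 36.
  i=3: a_3=7, p_3 = 7*223 + 31 = 1592, q_3 = 7*36 + 5 = 257.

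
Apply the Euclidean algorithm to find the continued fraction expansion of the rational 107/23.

Run the Euclidean algorithm on 107 and 23; the successive quotients are the partial quotients a_0, a_1, ... (each step inverts the fractional part left over by the previous one):
  107 = 4*23 + 15, so a_0 = 4.
  23 = 1*15 + 8, so a_1 = 1.
  15 = 1*8 + 7, so a_2 = 1.
  8 = 1*7 + 1, so a_3 = 1.
  7 = 7*1 + 0, so a_4 = 7.
The remainder reaches 0 after 5 divisions, so the expansion has 5 partial quotients, read off in order.

[4; 1, 1, 1, 7]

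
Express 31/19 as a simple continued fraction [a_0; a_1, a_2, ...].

[1; 1, 1, 1, 2, 2]

Run the Euclidean algorithm on 31 and 19; the successive quotients are the partial quotients a_0, a_1, ... (each step inverts the fractional part left over by the previous one):
  31 = 1*19 + 12, so a_0 = 1.
  19 = 1*12 + 7, so a_1 = 1.
  12 = 1*7 + 5, so a_2 = 1.
  7 = 1*5 + 2, so a_3 = 1.
  5 = 2*2 + 1, so a_4 = 2.
  2 = 2*1 + 0, so a_5 = 2.
The remainder reaches 0 after 6 divisions, so the expansion has 6 partial quotients, read off in order.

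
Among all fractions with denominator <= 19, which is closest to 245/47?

Expand x = 245/47 as a continued fraction with the Euclidean algorithm:
  245 = 5*47 + 10, so a_0 = 5.
  47 = 4*10 + 7, so a_1 = 4.
  10 = 1*7 + 3, so a_2 = 1.
  7 = 2*3 + 1, so a_3 = 2.
  3 = 3*1 + 0, so a_4 = 3.
so x = [5; 4, 1, 2, 3].
Convergents (p_i = a_i*p_{i-1} + p_{i-2}, q_i = a_i*q_{i-1} + q_{i-2} with p_{-2}=0, p_{-1}=1, q_{-2}=1, q_{-1}=0), until the denominator exceeds 19:
  i=0: a_0=5, p_0 = 5*1 + 0 = 5, q_0 = 5*0 + 1 = 1.
  i=1: a_1=4, p_1 = 4*5 + 1 = 21, q_1 = 4*1 + 0 = 4.
  i=2: a_2=1, p_2 = 1*21 + 5 = 26, q_2 = 1*4 + 1 = 5.
  i=3: a_3=2, p_3 = 2*26 + 21 = 73, q_3 = 2*5 + 4 = 14.
  i=4: a_4=3, p_4 = 3*73 + 26 = 245, q_4 = 3*14 + 5 = 47.
q_4 = 47 > 19, so the last convergent with denominator <= 19 is p_3/q_3 = 73/14.
The closest fraction with denominator <= 19 is either p_3/q_3 or the intermediate fraction (k*p_3 + p_2)/(k*q_3 + q_2) with the largest k >= 1 whose denominator stays <= 19; these approach x as k grows, and every other convergent or intermediate fraction in range is farther away.
Largest k: floor((19 - q_2)/q_3) = floor((19 - 5)/14) = 1.
That gives (1*73 + 26)/(1*14 + 5) = 99/19.
Compare the errors: |x - 73/14| = |245*14 - 73*47|/(47*14) = 1/658, and |x - 99/19| = |245*19 - 99*47|/(47*19) = 2/893.
Cross-multiplying, 1*893 = 893 < 1316 = 2*658, so 1/658 is smaller: the convergent 73/14 is closer to x than 99/19.

73/14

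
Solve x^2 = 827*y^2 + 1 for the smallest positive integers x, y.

First expand sqrt(827) as a continued fraction. With x_i = (sqrt(827) + m_i)/d_i and (m_0, d_0) = (0, 1): a_0 = floor(sqrt(827)) = 28, since 28^2 = 784 <= 827 < 841 = 29^2.
Iterate m_{i+1} = d_i*a_i - m_i, d_{i+1} = (827 - m_{i+1}^2)/d_i, a_{i+1} = floor((a_0 + m_{i+1})/d_{i+1}):
  m_1 = 1*28 - 0 = 28, d_1 = (827 - 28^2)/1 = 43/1 = 43, a_1 = floor((28 + 28)/43) = 1.
  m_2 = 43*1 - 28 = 15, d_2 = (827 - 15^2)/43 = 602/43 = 14, a_2 = floor((28 + 15)/14) = 3.
  m_3 = 14*3 - 15 = 27, d_3 = (827 - 27^2)/14 = 98/14 = 7, a_3 = floor((28 + 27)/7) = 7.
  m_4 = 7*7 - 27 = 22, d_4 = (827 - 22^2)/7 = 343/7 = 49, a_4 = floor((28 + 22)/49) = 1.
  m_5 = 49*1 - 22 = 27, d_5 = (827 - 27^2)/49 = 98/49 = 2, a_5 = floor((28 + 27)/2) = 27.
  m_6 = 2*27 - 27 = 27, d_6 = (827 - 27^2)/2 = 98/2 = 49, a_6 = floor((28 + 27)/49) = 1.
  m_7 = 49*1 - 27 = 22, d_7 = (827 - 22^2)/49 = 343/49 = 7, a_7 = floor((28 + 22)/7) = 7.
  m_8 = 7*7 - 22 = 27, d_8 = (827 - 27^2)/7 = 98/7 = 14, a_8 = floor((28 + 27)/14) = 3.
  m_9 = 14*3 - 27 = 15, d_9 = (827 - 15^2)/14 = 602/14 = 43, a_9 = floor((28 + 15)/43) = 1.
  m_10 = 43*1 - 15 = 28, d_10 = (827 - 28^2)/43 = 43/43 = 1, a_10 = floor((28 + 28)/1) = 56.
  m_11 = 1*56 - 28 = 28, d_11 = (827 - 28^2)/1 = 43/1 = 43: (m_11, d_11) = (m_1, d_1) = (28, 43), so from here the quotients repeat a_1, ..., a_10; the period length is 10.
So sqrt(827) = [28; (1, 3, 7, 1, 27, 1, 7, 3, 1, 56)] with period length k = 10.
k is even, so the fundamental solution of x^2 - 827y^2 = 1 is (p_{k-1}, q_{k-1}) = (p_9, q_9); compute convergents through index 9.
Convergents (p_i = a_i*p_{i-1} + p_{i-2}, q_i = a_i*q_{i-1} + q_{i-2} with p_{-2}=0, p_{-1}=1, q_{-2}=1, q_{-1}=0):
  i=0: a_0=28, p_0 = 28*1 + 0 = 28, q_0 = 28*0 + 1 = 1.
  i=1: a_1=1, p_1 = 1*28 + 1 = 29, q_1 = 1*1 + 0 = 1.
  i=2: a_2=3, p_2 = 3*29 + 28 = 115, q_2 = 3*1 + 1 = 4.
  i=3: a_3=7, p_3 = 7*115 + 29 = 834, q_3 = 7*4 + 1 = 29.
  i=4: a_4=1, p_4 = 1*834 + 115 = 949, q_4 = 1*29 + 4 = 33.
  i=5: a_5=27, p_5 = 27*949 + 834 = 26457, q_5 = 27*33 + 29 = 920.
  i=6: a_6=1, p_6 = 1*26457 + 949 = 27406, q_6 = 1*920 + 33 = 953.
  i=7: a_7=7, p_7 = 7*27406 + 26457 = 218299, q_7 = 7*953 + 920 = 7591.
  i=8: a_8=3, p_8 = 3*218299 + 27406 = 682303, q_8 = 3*7591 + 953 = 23726.
  i=9: a_9=1, p_9 = 1*682303 + 218299 = 900602, q_9 = 1*23726 + 7591 = 31317.
Check: 900602^2 - 827*31317^2 = 811083962404 - 811083962403 = 1, so (x, y) = (900602, 31317) solves the equation, and by the theorem it is the least positive solution.

(x, y) = (900602, 31317)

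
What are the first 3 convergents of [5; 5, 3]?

Using the convergent recurrence p_i = a_i*p_{i-1} + p_{i-2}, q_i = a_i*q_{i-1} + q_{i-2} with p_{-2}=0, p_{-1}=1, q_{-2}=1, q_{-1}=0:
  i=0: a_0=5, p_0 = 5*1 + 0 = 5, q_0 = 5*0 + 1 = 1.
  i=1: a_1=5, p_1 = 5*5 + 1 = 26, q_1 = 5*1 + 0 = 5.
  i=2: a_2=3, p_2 = 3*26 + 5 = 83, q_2 = 3*5 + 1 = 16.

5/1, 26/5, 83/16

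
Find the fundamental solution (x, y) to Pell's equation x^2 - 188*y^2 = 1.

(x, y) = (4607, 336)

First expand sqrt(188) as a continued fraction. With x_i = (sqrt(188) + m_i)/d_i and (m_0, d_0) = (0, 1): a_0 = floor(sqrt(188)) = 13, since 13^2 = 169 <= 188 < 196 = 14^2.
Iterate m_{i+1} = d_i*a_i - m_i, d_{i+1} = (188 - m_{i+1}^2)/d_i, a_{i+1} = floor((a_0 + m_{i+1})/d_{i+1}):
  m_1 = 1*13 - 0 = 13, d_1 = (188 - 13^2)/1 = 19/1 = 19, a_1 = floor((13 + 13)/19) = 1.
  m_2 = 19*1 - 13 = 6, d_2 = (188 - 6^2)/19 = 152/19 = 8, a_2 = floor((13 + 6)/8) = 2.
  m_3 = 8*2 - 6 = 10, d_3 = (188 - 10^2)/8 = 88/8 = 11, a_3 = floor((13 + 10)/11) = 2.
  m_4 = 11*2 - 10 = 12, d_4 = (188 - 12^2)/11 = 44/11 = 4, a_4 = floor((13 + 12)/4) = 6.
  m_5 = 4*6 - 12 = 12, d_5 = (188 - 12^2)/4 = 44/4 = 11, a_5 = floor((13 + 12)/11) = 2.
  m_6 = 11*2 - 12 = 10, d_6 = (188 - 10^2)/11 = 88/11 = 8, a_6 = floor((13 + 10)/8) = 2.
  m_7 = 8*2 - 10 = 6, d_7 = (188 - 6^2)/8 = 152/8 = 19, a_7 = floor((13 + 6)/19) = 1.
  m_8 = 19*1 - 6 = 13, d_8 = (188 - 13^2)/19 = 19/19 = 1, a_8 = floor((13 + 13)/1) = 26.
  m_9 = 1*26 - 13 = 13, d_9 = (188 - 13^2)/1 = 19/1 = 19: (m_9, d_9) = (m_1, d_1) = (13, 19), so from here the quotients repeat a_1, ..., a_8; the period length is 8.
So sqrt(188) = [13; (1, 2, 2, 6, 2, 2, 1, 26)] with period length k = 8.
k is even, so the fundamental solution of x^2 - 188y^2 = 1 is (p_{k-1}, q_{k-1}) = (p_7, q_7); compute convergents through index 7.
Convergents (p_i = a_i*p_{i-1} + p_{i-2}, q_i = a_i*q_{i-1} + q_{i-2} with p_{-2}=0, p_{-1}=1, q_{-2}=1, q_{-1}=0):
  i=0: a_0=13, p_0 = 13*1 + 0 = 13, q_0 = 13*0 + 1 = 1.
  i=1: a_1=1, p_1 = 1*13 + 1 = 14, q_1 = 1*1 + 0 = 1.
  i=2: a_2=2, p_2 = 2*14 + 13 = 41, q_2 = 2*1 + 1 = 3.
  i=3: a_3=2, p_3 = 2*41 + 14 = 96, q_3 = 2*3 + 1 = 7.
  i=4: a_4=6, p_4 = 6*96 + 41 = 617, q_4 = 6*7 + 3 = 45.
  i=5: a_5=2, p_5 = 2*617 + 96 = 1330, q_5 = 2*45 + 7 = 97.
  i=6: a_6=2, p_6 = 2*1330 + 617 = 3277, q_6 = 2*97 + 45 = 239.
  i=7: a_7=1, p_7 = 1*3277 + 1330 = 4607, q_7 = 1*239 + 97 = 336.
Check: 4607^2 - 188*336^2 = 21224449 - 21224448 = 1, so (x, y) = (4607, 336) solves the equation, and by the theorem it is the least positive solution.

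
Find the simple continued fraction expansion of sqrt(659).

Write x_i = (sqrt(659) + m_i)/d_i with (m_0, d_0) = (0, 1). a_0 = floor(sqrt(659)) = 25, since 25^2 = 625 <= 659 < 676 = 26^2.
Iterate m_{i+1} = d_i*a_i - m_i, d_{i+1} = (659 - m_{i+1}^2)/d_i, a_{i+1} = floor((a_0 + m_{i+1})/d_{i+1}):
  m_1 = 1*25 - 0 = 25, d_1 = (659 - 25^2)/1 = 34/1 = 34, a_1 = floor((25 + 25)/34) = 1.
  m_2 = 34*1 - 25 = 9, d_2 = (659 - 9^2)/34 = 578/34 = 17, a_2 = floor((25 + 9)/17) = 2.
  m_3 = 17*2 - 9 = 25, d_3 = (659 - 25^2)/17 = 34/17 = 2, a_3 = floor((25 + 25)/2) = 25.
  m_4 = 2*25 - 25 = 25, d_4 = (659 - 25^2)/2 = 34/2 = 17, a_4 = floor((25 + 25)/17) = 2.
  m_5 = 17*2 - 25 = 9, d_5 = (659 - 9^2)/17 = 578/17 = 34, a_5 = floor((25 + 9)/34) = 1.
  m_6 = 34*1 - 9 = 25, d_6 = (659 - 25^2)/34 = 34/34 = 1, a_6 = floor((25 + 25)/1) = 50.
  m_7 = 1*50 - 25 = 25, d_7 = (659 - 25^2)/1 = 34/1 = 34: (m_7, d_7) = (m_1, d_1) = (25, 34), so from here the quotients repeat a_1, ..., a_6; the period length is 6.
Hence the expansion of sqrt(659) is a_0 = 25 followed by the repeating block 1, 2, 25, 2, 1, 50 (period 6).

[25; (1, 2, 25, 2, 1, 50)]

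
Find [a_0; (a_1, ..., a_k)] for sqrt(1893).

[43; (1, 1, 28, 1, 1, 86)]

Write x_i = (sqrt(1893) + m_i)/d_i with (m_0, d_0) = (0, 1). a_0 = floor(sqrt(1893)) = 43, since 43^2 = 1849 <= 1893 < 1936 = 44^2.
Iterate m_{i+1} = d_i*a_i - m_i, d_{i+1} = (1893 - m_{i+1}^2)/d_i, a_{i+1} = floor((a_0 + m_{i+1})/d_{i+1}):
  m_1 = 1*43 - 0 = 43, d_1 = (1893 - 43^2)/1 = 44/1 = 44, a_1 = floor((43 + 43)/44) = 1.
  m_2 = 44*1 - 43 = 1, d_2 = (1893 - 1^2)/44 = 1892/44 = 43, a_2 = floor((43 + 1)/43) = 1.
  m_3 = 43*1 - 1 = 42, d_3 = (1893 - 42^2)/43 = 129/43 = 3, a_3 = floor((43 + 42)/3) = 28.
  m_4 = 3*28 - 42 = 42, d_4 = (1893 - 42^2)/3 = 129/3 = 43, a_4 = floor((43 + 42)/43) = 1.
  m_5 = 43*1 - 42 = 1, d_5 = (1893 - 1^2)/43 = 1892/43 = 44, a_5 = floor((43 + 1)/44) = 1.
  m_6 = 44*1 - 1 = 43, d_6 = (1893 - 43^2)/44 = 44/44 = 1, a_6 = floor((43 + 43)/1) = 86.
  m_7 = 1*86 - 43 = 43, d_7 = (1893 - 43^2)/1 = 44/1 = 44: (m_7, d_7) = (m_1, d_1) = (43, 44), so from here the quotients repeat a_1, ..., a_6; the period length is 6.
Hence the expansion of sqrt(1893) is a_0 = 43 followed by the repeating block 1, 1, 28, 1, 1, 86 (period 6).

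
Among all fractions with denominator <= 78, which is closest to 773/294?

Expand x = 773/294 as a continued fraction with the Euclidean algorithm:
  773 = 2*294 + 185, so a_0 = 2.
  294 = 1*185 + 109, so a_1 = 1.
  185 = 1*109 + 76, so a_2 = 1.
  109 = 1*76 + 33, so a_3 = 1.
  76 = 2*33 + 10, so a_4 = 2.
  33 = 3*10 + 3, so a_5 = 3.
  10 = 3*3 + 1, so a_6 = 3.
  3 = 3*1 + 0, so a_7 = 3.
so x = [2; 1, 1, 1, 2, 3, 3, 3].
Convergents (p_i = a_i*p_{i-1} + p_{i-2}, q_i = a_i*q_{i-1} + q_{i-2} with p_{-2}=0, p_{-1}=1, q_{-2}=1, q_{-1}=0), until the denominator exceeds 78:
  i=0: a_0=2, p_0 = 2*1 + 0 = 2, q_0 = 2*0 + 1 = 1.
  i=1: a_1=1, p_1 = 1*2 + 1 = 3, q_1 = 1*1 + 0 = 1.
  i=2: a_2=1, p_2 = 1*3 + 2 = 5, q_2 = 1*1 + 1 = 2.
  i=3: a_3=1, p_3 = 1*5 + 3 = 8, q_3 = 1*2 + 1 = 3.
  i=4: a_4=2, p_4 = 2*8 + 5 = 21, q_4 = 2*3 + 2 = 8.
  i=5: a_5=3, p_5 = 3*21 + 8 = 71, q_5 = 3*8 + 3 = 27.
  i=6: a_6=3, p_6 = 3*71 + 21 = 234, q_6 = 3*27 + 8 = 89.
q_6 = 89 > 78, so the last convergent with denominator <= 78 is p_5/q_5 = 71/27.
The closest fraction with denominator <= 78 is either p_5/q_5 or the intermediate fraction (k*p_5 + p_4)/(k*q_5 + q_4) with the largest k >= 1 whose denominator stays <= 78; these approach x as k grows, and every other convergent or intermediate fraction in range is farther away.
Largest k: floor((78 - q_4)/q_5) = floor((78 - 8)/27) = 2.
That gives (2*71 + 21)/(2*27 + 8) = 163/62.
Compare the errors: |x - 71/27| = |773*27 - 71*294|/(294*27) = 3/7938, and |x - 163/62| = |773*62 - 163*294|/(294*62) = 4/18228.
Cross-multiplying, 4*7938 = 31752 < 54684 = 3*18228, so 4/18228 is smaller: the intermediate fraction 163/62 is closer to x than 71/27.

163/62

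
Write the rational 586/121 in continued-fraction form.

[4; 1, 5, 2, 1, 2, 2]

Run the Euclidean algorithm on 586 and 121; the successive quotients are the partial quotients a_0, a_1, ... (each step inverts the fractional part left over by the previous one):
  586 = 4*121 + 102, so a_0 = 4.
  121 = 1*102 + 19, so a_1 = 1.
  102 = 5*19 + 7, so a_2 = 5.
  19 = 2*7 + 5, so a_3 = 2.
  7 = 1*5 + 2, so a_4 = 1.
  5 = 2*2 + 1, so a_5 = 2.
  2 = 2*1 + 0, so a_6 = 2.
The remainder reaches 0 after 7 divisions, so the expansion has 7 partial quotients, read off in order.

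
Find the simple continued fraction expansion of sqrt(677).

[26; (52)]

Write x_i = (sqrt(677) + m_i)/d_i with (m_0, d_0) = (0, 1). a_0 = floor(sqrt(677)) = 26, since 26^2 = 676 <= 677 < 729 = 27^2.
Iterate m_{i+1} = d_i*a_i - m_i, d_{i+1} = (677 - m_{i+1}^2)/d_i, a_{i+1} = floor((a_0 + m_{i+1})/d_{i+1}):
  m_1 = 1*26 - 0 = 26, d_1 = (677 - 26^2)/1 = 1/1 = 1, a_1 = floor((26 + 26)/1) = 52.
  m_2 = 1*52 - 26 = 26, d_2 = (677 - 26^2)/1 = 1/1 = 1: (m_2, d_2) = (m_1, d_1) = (26, 1), so from here the quotient a_1 repeats; the period length is 1.
Hence the expansion of sqrt(677) is a_0 = 26 followed by the repeating block 52 (period 1).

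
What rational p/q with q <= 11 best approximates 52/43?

Expand x = 52/43 as a continued fraction with the Euclidean algorithm:
  52 = 1*43 + 9, so a_0 = 1.
  43 = 4*9 + 7, so a_1 = 4.
  9 = 1*7 + 2, so a_2 = 1.
  7 = 3*2 + 1, so a_3 = 3.
  2 = 2*1 + 0, so a_4 = 2.
so x = [1; 4, 1, 3, 2].
Convergents (p_i = a_i*p_{i-1} + p_{i-2}, q_i = a_i*q_{i-1} + q_{i-2} with p_{-2}=0, p_{-1}=1, q_{-2}=1, q_{-1}=0), until the denominator exceeds 11:
  i=0: a_0=1, p_0 = 1*1 + 0 = 1, q_0 = 1*0 + 1 = 1.
  i=1: a_1=4, p_1 = 4*1 + 1 = 5, q_1 = 4*1 + 0 = 4.
  i=2: a_2=1, p_2 = 1*5 + 1 = 6, q_2 = 1*4 + 1 = 5.
  i=3: a_3=3, p_3 = 3*6 + 5 = 23, q_3 = 3*5 + 4 = 19.
q_3 = 19 > 11, so the last convergent with denominator <= 11 is p_2/q_2 = 6/5.
The closest fraction with denominator <= 11 is either p_2/q_2 or the intermediate fraction (k*p_2 + p_1)/(k*q_2 + q_1) with the largest k >= 1 whose denominator stays <= 11; these approach x as k grows, and every other convergent or intermediate fraction in range is farther away.
Largest k: floor((11 - q_1)/q_2) = floor((11 - 4)/5) = 1.
That gives (1*6 + 5)/(1*5 + 4) = 11/9.
Compare the errors: |x - 6/5| = |52*5 - 6*43|/(43*5) = 2/215, and |x - 11/9| = |52*9 - 11*43|/(43*9) = 5/387.
Cross-multiplying, 2*387 = 774 < 1075 = 5*215, so 2/215 is smaller: the convergent 6/5 is closer to x than 11/9.

6/5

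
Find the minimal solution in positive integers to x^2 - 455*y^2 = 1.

(x, y) = (64, 3)

First expand sqrt(455) as a continued fraction. With x_i = (sqrt(455) + m_i)/d_i and (m_0, d_0) = (0, 1): a_0 = floor(sqrt(455)) = 21, since 21^2 = 441 <= 455 < 484 = 22^2.
Iterate m_{i+1} = d_i*a_i - m_i, d_{i+1} = (455 - m_{i+1}^2)/d_i, a_{i+1} = floor((a_0 + m_{i+1})/d_{i+1}):
  m_1 = 1*21 - 0 = 21, d_1 = (455 - 21^2)/1 = 14/1 = 14, a_1 = floor((21 + 21)/14) = 3.
  m_2 = 14*3 - 21 = 21, d_2 = (455 - 21^2)/14 = 14/14 = 1, a_2 = floor((21 + 21)/1) = 42.
  m_3 = 1*42 - 21 = 21, d_3 = (455 - 21^2)/1 = 14/1 = 14: (m_3, d_3) = (m_1, d_1) = (21, 14), so from here the quotients repeat a_1, a_2; the period length is 2.
So sqrt(455) = [21; (3, 42)] with period length k = 2.
k is even, so the fundamental solution of x^2 - 455y^2 = 1 is (p_{k-1}, q_{k-1}) = (p_1, q_1); compute convergents through index 1.
Convergents (p_i = a_i*p_{i-1} + p_{i-2}, q_i = a_i*q_{i-1} + q_{i-2} with p_{-2}=0, p_{-1}=1, q_{-2}=1, q_{-1}=0):
  i=0: a_0=21, p_0 = 21*1 + 0 = 21, q_0 = 21*0 + 1 = 1.
  i=1: a_1=3, p_1 = 3*21 + 1 = 64, q_1 = 3*1 + 0 = 3.
Check: 64^2 - 455*3^2 = 4096 - 4095 = 1, so (x, y) = (64, 3) solves the equation, and by the theorem it is the least positive solution.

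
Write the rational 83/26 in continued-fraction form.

Run the Euclidean algorithm on 83 and 26; the successive quotients are the partial quotients a_0, a_1, ... (each step inverts the fractional part left over by the previous one):
  83 = 3*26 + 5, so a_0 = 3.
  26 = 5*5 + 1, so a_1 = 5.
  5 = 5*1 + 0, so a_2 = 5.
The remainder reaches 0 after 3 divisions, so the expansion has 3 partial quotients, read off in order.

[3; 5, 5]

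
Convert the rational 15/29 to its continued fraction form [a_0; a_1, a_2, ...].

[0; 1, 1, 14]

Run the Euclidean algorithm on 15 and 29; the successive quotients are the partial quotients a_0, a_1, ... (each step inverts the fractional part left over by the previous one):
  15 = 0*29 + 15, so a_0 = 0.
  29 = 1*15 + 14, so a_1 = 1.
  15 = 1*14 + 1, so a_2 = 1.
  14 = 14*1 + 0, so a_3 = 14.
The remainder reaches 0 after 4 divisions, so the expansion has 4 partial quotients, read off in order.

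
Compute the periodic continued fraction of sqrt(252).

Write x_i = (sqrt(252) + m_i)/d_i with (m_0, d_0) = (0, 1). a_0 = floor(sqrt(252)) = 15, since 15^2 = 225 <= 252 < 256 = 16^2.
Iterate m_{i+1} = d_i*a_i - m_i, d_{i+1} = (252 - m_{i+1}^2)/d_i, a_{i+1} = floor((a_0 + m_{i+1})/d_{i+1}):
  m_1 = 1*15 - 0 = 15, d_1 = (252 - 15^2)/1 = 27/1 = 27, a_1 = floor((15 + 15)/27) = 1.
  m_2 = 27*1 - 15 = 12, d_2 = (252 - 12^2)/27 = 108/27 = 4, a_2 = floor((15 + 12)/4) = 6.
  m_3 = 4*6 - 12 = 12, d_3 = (252 - 12^2)/4 = 108/4 = 27, a_3 = floor((15 + 12)/27) = 1.
  m_4 = 27*1 - 12 = 15, d_4 = (252 - 15^2)/27 = 27/27 = 1, a_4 = floor((15 + 15)/1) = 30.
  m_5 = 1*30 - 15 = 15, d_5 = (252 - 15^2)/1 = 27/1 = 27: (m_5, d_5) = (m_1, d_1) = (15, 27), so from here the quotients repeat a_1, ..., a_4; the period length is 4.
Hence the expansion of sqrt(252) is a_0 = 15 followed by the repeating block 1, 6, 1, 30 (period 4).

[15; (1, 6, 1, 30)]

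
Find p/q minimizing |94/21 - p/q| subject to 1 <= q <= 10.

Expand x = 94/21 as a continued fraction with the Euclidean algorithm:
  94 = 4*21 + 10, so a_0 = 4.
  21 = 2*10 + 1, so a_1 = 2.
  10 = 10*1 + 0, so a_2 = 10.
so x = [4; 2, 10].
Convergents (p_i = a_i*p_{i-1} + p_{i-2}, q_i = a_i*q_{i-1} + q_{i-2} with p_{-2}=0, p_{-1}=1, q_{-2}=1, q_{-1}=0), until the denominator exceeds 10:
  i=0: a_0=4, p_0 = 4*1 + 0 = 4, q_0 = 4*0 + 1 = 1.
  i=1: a_1=2, p_1 = 2*4 + 1 = 9, q_1 = 2*1 + 0 = 2.
  i=2: a_2=10, p_2 = 10*9 + 4 = 94, q_2 = 10*2 + 1 = 21.
q_2 = 21 > 10, so the last convergent with denominator <= 10 is p_1/q_1 = 9/2.
The closest fraction with denominator <= 10 is either p_1/q_1 or the intermediate fraction (k*p_1 + p_0)/(k*q_1 + q_0) with the largest k >= 1 whose denominator stays <= 10; these approach x as k grows, and every other convergent or intermediate fraction in range is farther away.
Largest k: floor((10 - q_0)/q_1) = floor((10 - 1)/2) = 4.
That gives (4*9 + 4)/(4*2 + 1) = 40/9.
Compare the errors: |x - 9/2| = |94*2 - 9*21|/(21*2) = 1/42, and |x - 40/9| = |94*9 - 40*21|/(21*9) = 6/189.
Cross-multiplying, 1*189 = 189 < 252 = 6*42, so 1/42 is smaller: the convergent 9/2 is closer to x than 40/9.

9/2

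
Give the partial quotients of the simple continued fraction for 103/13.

[7; 1, 12]

Run the Euclidean algorithm on 103 and 13; the successive quotients are the partial quotients a_0, a_1, ... (each step inverts the fractional part left over by the previous one):
  103 = 7*13 + 12, so a_0 = 7.
  13 = 1*12 + 1, so a_1 = 1.
  12 = 12*1 + 0, so a_2 = 12.
The remainder reaches 0 after 3 divisions, so the expansion has 3 partial quotients, read off in order.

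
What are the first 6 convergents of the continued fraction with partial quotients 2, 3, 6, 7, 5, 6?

2/1, 7/3, 44/19, 315/136, 1619/699, 10029/4330

Using the convergent recurrence p_i = a_i*p_{i-1} + p_{i-2}, q_i = a_i*q_{i-1} + q_{i-2} with p_{-2}=0, p_{-1}=1, q_{-2}=1, q_{-1}=0:
  i=0: a_0=2, p_0 = 2*1 + 0 = 2, q_0 = 2*0 + 1 = 1.
  i=1: a_1=3, p_1 = 3*2 + 1 = 7, q_1 = 3*1 + 0 = 3.
  i=2: a_2=6, p_2 = 6*7 + 2 = 44, q_2 = 6*3 + 1 = 19.
  i=3: a_3=7, p_3 = 7*44 + 7 = 315, q_3 = 7*19 + 3 = 136.
  i=4: a_4=5, p_4 = 5*315 + 44 = 1619, q_4 = 5*136 + 19 = 699.
  i=5: a_5=6, p_5 = 6*1619 + 315 = 10029, q_5 = 6*699 + 136 = 4330.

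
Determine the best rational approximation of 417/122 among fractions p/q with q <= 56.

Expand x = 417/122 as a continued fraction with the Euclidean algorithm:
  417 = 3*122 + 51, so a_0 = 3.
  122 = 2*51 + 20, so a_1 = 2.
  51 = 2*20 + 11, so a_2 = 2.
  20 = 1*11 + 9, so a_3 = 1.
  11 = 1*9 + 2, so a_4 = 1.
  9 = 4*2 + 1, so a_5 = 4.
  2 = 2*1 + 0, so a_6 = 2.
so x = [3; 2, 2, 1, 1, 4, 2].
Convergents (p_i = a_i*p_{i-1} + p_{i-2}, q_i = a_i*q_{i-1} + q_{i-2} with p_{-2}=0, p_{-1}=1, q_{-2}=1, q_{-1}=0), until the denominator exceeds 56:
  i=0: a_0=3, p_0 = 3*1 + 0 = 3, q_0 = 3*0 + 1 = 1.
  i=1: a_1=2, p_1 = 2*3 + 1 = 7, q_1 = 2*1 + 0 = 2.
  i=2: a_2=2, p_2 = 2*7 + 3 = 17, q_2 = 2*2 + 1 = 5.
  i=3: a_3=1, p_3 = 1*17 + 7 = 24, q_3 = 1*5 + 2 = 7.
  i=4: a_4=1, p_4 = 1*24 + 17 = 41, q_4 = 1*7 + 5 = 12.
  i=5: a_5=4, p_5 = 4*41 + 24 = 188, q_5 = 4*12 + 7 = 55.
  i=6: a_6=2, p_6 = 2*188 + 41 = 417, q_6 = 2*55 + 12 = 122.
q_6 = 122 > 56, so the last convergent with denominator <= 56 is p_5/q_5 = 188/55.
The closest fraction with denominator <= 56 is either p_5/q_5 or the intermediate fraction (k*p_5 + p_4)/(k*q_5 + q_4) with the largest k >= 1 whose denominator stays <= 56; these approach x as k grows, and every other convergent or intermediate fraction in range is farther away.
Largest k: floor((56 - q_4)/q_5) = floor((56 - 12)/55) = 0.
Since k = 0, no intermediate fraction beyond p_5/q_5 has denominator <= 56, so the convergent 188/55 is the closest (its error is |417*55 - 188*122|/(122*55) = 1/6710).

188/55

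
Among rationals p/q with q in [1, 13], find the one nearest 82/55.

3/2

Expand x = 82/55 as a continued fraction with the Euclidean algorithm:
  82 = 1*55 + 27, so a_0 = 1.
  55 = 2*27 + 1, so a_1 = 2.
  27 = 27*1 + 0, so a_2 = 27.
so x = [1; 2, 27].
Convergents (p_i = a_i*p_{i-1} + p_{i-2}, q_i = a_i*q_{i-1} + q_{i-2} with p_{-2}=0, p_{-1}=1, q_{-2}=1, q_{-1}=0), until the denominator exceeds 13:
  i=0: a_0=1, p_0 = 1*1 + 0 = 1, q_0 = 1*0 + 1 = 1.
  i=1: a_1=2, p_1 = 2*1 + 1 = 3, q_1 = 2*1 + 0 = 2.
  i=2: a_2=27, p_2 = 27*3 + 1 = 82, q_2 = 27*2 + 1 = 55.
q_2 = 55 > 13, so the last convergent with denominator <= 13 is p_1/q_1 = 3/2.
The closest fraction with denominator <= 13 is either p_1/q_1 or the intermediate fraction (k*p_1 + p_0)/(k*q_1 + q_0) with the largest k >= 1 whose denominator stays <= 13; these approach x as k grows, and every other convergent or intermediate fraction in range is farther away.
Largest k: floor((13 - q_0)/q_1) = floor((13 - 1)/2) = 6.
That gives (6*3 + 1)/(6*2 + 1) = 19/13.
Compare the errors: |x - 3/2| = |82*2 - 3*55|/(55*2) = 1/110, and |x - 19/13| = |82*13 - 19*55|/(55*13) = 21/715.
Cross-multiplying, 1*715 = 715 < 2310 = 21*110, so 1/110 is smaller: the convergent 3/2 is closer to x than 19/13.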